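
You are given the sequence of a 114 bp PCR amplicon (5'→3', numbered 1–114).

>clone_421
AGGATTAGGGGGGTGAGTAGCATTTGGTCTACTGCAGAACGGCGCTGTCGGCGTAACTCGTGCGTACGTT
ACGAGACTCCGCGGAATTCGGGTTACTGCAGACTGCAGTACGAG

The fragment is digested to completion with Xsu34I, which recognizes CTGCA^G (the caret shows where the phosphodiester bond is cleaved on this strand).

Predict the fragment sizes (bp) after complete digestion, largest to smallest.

64, 36, 7, 7 bp

Xsu34I sites (CTGCAG) start at positions 32, 96, 103.
Xsu34I cuts after base 5 of each site (before the last base), so after positions 36, 100, 107.
Linear molecule, 3 cuts → 4 fragments:
  1–36 → 36 bp
  37–100 → 64 bp
  101–107 → 7 bp
  108–114 → 7 bp
Sorted largest to smallest: 64, 36, 7, 7 bp.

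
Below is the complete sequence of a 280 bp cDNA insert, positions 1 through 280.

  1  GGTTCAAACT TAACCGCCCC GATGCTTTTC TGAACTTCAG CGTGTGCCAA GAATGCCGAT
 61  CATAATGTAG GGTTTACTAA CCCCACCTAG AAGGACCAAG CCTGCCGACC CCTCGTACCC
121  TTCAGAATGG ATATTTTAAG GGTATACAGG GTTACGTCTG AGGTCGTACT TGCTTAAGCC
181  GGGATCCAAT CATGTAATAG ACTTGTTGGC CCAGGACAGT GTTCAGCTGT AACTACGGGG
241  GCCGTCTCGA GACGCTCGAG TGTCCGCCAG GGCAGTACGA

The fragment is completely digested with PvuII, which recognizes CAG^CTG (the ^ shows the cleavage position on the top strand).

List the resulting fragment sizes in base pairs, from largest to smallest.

226, 54 bp

The PvuII site (CAGCTG) starts at position 224.
PvuII cuts after base 3 of each site, so after position 226.
Linear molecule, 1 cut → 2 fragments:
  1–226 → 226 bp
  227–280 → 54 bp
Sorted largest to smallest: 226, 54 bp.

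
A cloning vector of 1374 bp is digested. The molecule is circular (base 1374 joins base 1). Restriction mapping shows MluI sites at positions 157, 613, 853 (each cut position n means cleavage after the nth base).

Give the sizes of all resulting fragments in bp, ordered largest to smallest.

Circular molecule, 3 cuts → 3 fragments:
  613 − 157 = 456 bp
  853 − 613 = 240 bp
  wrap: 1374 − 853 + 157 = 678 bp
Sorted largest to smallest: 678, 456, 240 bp.

678, 456, 240 bp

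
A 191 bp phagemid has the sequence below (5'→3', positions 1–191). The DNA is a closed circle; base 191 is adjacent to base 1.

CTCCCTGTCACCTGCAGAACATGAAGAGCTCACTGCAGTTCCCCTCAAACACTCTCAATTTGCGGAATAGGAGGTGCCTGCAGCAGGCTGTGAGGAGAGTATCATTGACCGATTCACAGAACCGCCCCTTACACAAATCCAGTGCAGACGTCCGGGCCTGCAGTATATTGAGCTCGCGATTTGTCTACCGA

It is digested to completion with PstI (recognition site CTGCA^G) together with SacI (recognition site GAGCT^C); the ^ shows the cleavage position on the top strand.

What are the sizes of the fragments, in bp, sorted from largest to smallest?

80, 45, 33, 14, 12, 7 bp

PstI sites (CTGCAG) start at positions 12, 33, 78, 158.
PstI cuts after base 5 of each site (before the last base), so after positions 16, 37, 82, 162.
SacI sites (GAGCTC) start at positions 26, 170.
SacI cuts after base 5 of each site (before the last base), so after positions 30, 174.
Combined cut positions: 16, 30, 37, 82, 162, 174.
Circular molecule, 6 cuts → 6 fragments:
  17–30 → 14 bp
  31–37 → 7 bp
  38–82 → 45 bp
  83–162 → 80 bp
  163–174 → 12 bp
  175–191 then 1–16 → 17 + 16 = 33 bp
Sorted largest to smallest: 80, 45, 33, 14, 12, 7 bp.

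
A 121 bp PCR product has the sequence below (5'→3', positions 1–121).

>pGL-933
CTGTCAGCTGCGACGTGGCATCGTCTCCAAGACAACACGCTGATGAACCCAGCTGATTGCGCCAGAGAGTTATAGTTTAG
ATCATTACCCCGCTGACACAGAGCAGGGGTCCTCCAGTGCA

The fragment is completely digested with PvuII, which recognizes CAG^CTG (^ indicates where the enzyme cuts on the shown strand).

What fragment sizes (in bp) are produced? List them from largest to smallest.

69, 45, 7 bp

PvuII sites (CAGCTG) start at positions 5, 50.
PvuII cuts after base 3 of each site, so after positions 7, 52.
Linear molecule, 2 cuts → 3 fragments:
  1–7 → 7 bp
  8–52 → 45 bp
  53–121 → 69 bp
Sorted largest to smallest: 69, 45, 7 bp.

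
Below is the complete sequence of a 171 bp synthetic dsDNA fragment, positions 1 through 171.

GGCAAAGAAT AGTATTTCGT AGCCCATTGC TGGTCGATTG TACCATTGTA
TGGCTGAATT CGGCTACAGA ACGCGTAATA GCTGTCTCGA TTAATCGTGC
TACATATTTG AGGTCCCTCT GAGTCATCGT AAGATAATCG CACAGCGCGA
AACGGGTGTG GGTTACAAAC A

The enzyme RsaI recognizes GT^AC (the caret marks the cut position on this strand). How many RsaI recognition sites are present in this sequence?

GTAC occurs starting at position 40.
RsaI cuts at 1 site.

1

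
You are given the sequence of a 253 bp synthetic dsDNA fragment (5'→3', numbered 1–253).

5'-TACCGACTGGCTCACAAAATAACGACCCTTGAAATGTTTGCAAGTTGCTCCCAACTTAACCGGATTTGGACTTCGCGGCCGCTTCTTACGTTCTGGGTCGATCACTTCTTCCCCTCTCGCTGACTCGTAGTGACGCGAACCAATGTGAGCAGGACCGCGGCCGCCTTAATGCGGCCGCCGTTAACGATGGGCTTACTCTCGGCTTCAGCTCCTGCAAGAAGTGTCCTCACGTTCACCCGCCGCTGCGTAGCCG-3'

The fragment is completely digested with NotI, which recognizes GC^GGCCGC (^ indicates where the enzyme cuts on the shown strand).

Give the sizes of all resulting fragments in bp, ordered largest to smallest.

82, 81, 76, 14 bp

NotI sites (GCGGCCGC) start at positions 75, 157, 171.
NotI cuts after base 2 of each site, so after positions 76, 158, 172.
Linear molecule, 3 cuts → 4 fragments:
  1–76 → 76 bp
  77–158 → 82 bp
  159–172 → 14 bp
  173–253 → 81 bp
Sorted largest to smallest: 82, 81, 76, 14 bp.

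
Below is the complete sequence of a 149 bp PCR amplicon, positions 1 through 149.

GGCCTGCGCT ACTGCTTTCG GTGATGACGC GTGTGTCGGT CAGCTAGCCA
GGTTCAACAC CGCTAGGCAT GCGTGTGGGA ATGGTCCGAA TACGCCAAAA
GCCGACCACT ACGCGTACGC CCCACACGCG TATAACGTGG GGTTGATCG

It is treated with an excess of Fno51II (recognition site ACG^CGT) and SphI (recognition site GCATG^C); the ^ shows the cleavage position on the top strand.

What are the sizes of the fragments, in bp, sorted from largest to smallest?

42, 42, 29, 21, 15 bp

Fno51II sites (ACGCGT) start at positions 27, 111, 126.
Fno51II cuts after base 3 of each site, so after positions 29, 113, 128.
The SphI site (GCATGC) starts at position 67.
SphI cuts after base 5 of each site (before the last base), so after position 71.
Combined cut positions: 29, 71, 113, 128.
Linear molecule, 4 cuts → 5 fragments:
  1–29 → 29 bp
  30–71 → 42 bp
  72–113 → 42 bp
  114–128 → 15 bp
  129–149 → 21 bp
Sorted largest to smallest: 42, 42, 29, 21, 15 bp.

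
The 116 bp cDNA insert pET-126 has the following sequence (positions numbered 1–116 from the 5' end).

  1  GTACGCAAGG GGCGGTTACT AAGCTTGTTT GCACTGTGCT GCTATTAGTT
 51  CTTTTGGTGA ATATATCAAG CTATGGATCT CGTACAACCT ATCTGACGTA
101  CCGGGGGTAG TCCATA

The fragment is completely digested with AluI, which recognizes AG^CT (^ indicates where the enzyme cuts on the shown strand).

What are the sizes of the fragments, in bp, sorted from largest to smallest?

AluI sites (AGCT) start at positions 22, 69.
AluI cuts after base 2 of each site, so after positions 23, 70.
Linear molecule, 2 cuts → 3 fragments:
  1–23 → 23 bp
  24–70 → 47 bp
  71–116 → 46 bp
Sorted largest to smallest: 47, 46, 23 bp.

47, 46, 23 bp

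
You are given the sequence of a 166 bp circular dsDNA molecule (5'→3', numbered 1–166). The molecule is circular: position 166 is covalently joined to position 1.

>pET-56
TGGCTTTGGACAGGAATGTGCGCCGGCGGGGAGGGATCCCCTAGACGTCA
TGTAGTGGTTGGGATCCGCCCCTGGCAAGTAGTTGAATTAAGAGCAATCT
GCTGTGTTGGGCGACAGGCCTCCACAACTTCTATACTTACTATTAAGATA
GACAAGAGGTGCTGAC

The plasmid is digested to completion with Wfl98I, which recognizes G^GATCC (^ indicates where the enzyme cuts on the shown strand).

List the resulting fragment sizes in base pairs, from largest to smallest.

138, 28 bp

Wfl98I sites (GGATCC) start at positions 34, 62.
Wfl98I cuts after the first base of each site, so after positions 34, 62.
Circular molecule, 2 cuts → 2 fragments:
  35–62 → 28 bp
  63–166 then 1–34 → 104 + 34 = 138 bp
Sorted largest to smallest: 138, 28 bp.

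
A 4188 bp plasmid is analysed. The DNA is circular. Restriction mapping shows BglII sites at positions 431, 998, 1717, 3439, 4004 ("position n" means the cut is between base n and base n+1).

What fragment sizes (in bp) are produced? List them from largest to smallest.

Circular molecule, 5 cuts → 5 fragments:
  998 − 431 = 567 bp
  1717 − 998 = 719 bp
  3439 − 1717 = 1722 bp
  4004 − 3439 = 565 bp
  wrap: 4188 − 4004 + 431 = 615 bp
Sorted largest to smallest: 1722, 719, 615, 567, 565 bp.

1722, 719, 615, 567, 565 bp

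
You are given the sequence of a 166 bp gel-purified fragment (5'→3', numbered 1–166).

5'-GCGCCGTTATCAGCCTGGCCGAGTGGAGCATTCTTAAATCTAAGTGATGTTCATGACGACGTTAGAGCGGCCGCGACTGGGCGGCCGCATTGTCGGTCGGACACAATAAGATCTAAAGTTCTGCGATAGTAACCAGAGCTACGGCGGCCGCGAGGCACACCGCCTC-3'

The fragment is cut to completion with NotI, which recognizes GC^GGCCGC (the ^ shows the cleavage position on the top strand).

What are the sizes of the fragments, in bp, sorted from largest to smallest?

NotI sites (GCGGCCGC) start at positions 67, 81, 144.
NotI cuts after base 2 of each site, so after positions 68, 82, 145.
Linear molecule, 3 cuts → 4 fragments:
  1–68 → 68 bp
  69–82 → 14 bp
  83–145 → 63 bp
  146–166 → 21 bp
Sorted largest to smallest: 68, 63, 21, 14 bp.

68, 63, 21, 14 bp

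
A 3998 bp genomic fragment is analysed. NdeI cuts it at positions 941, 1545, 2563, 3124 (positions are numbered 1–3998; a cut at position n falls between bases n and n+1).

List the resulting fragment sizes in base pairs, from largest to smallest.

Linear molecule, 4 cuts → 5 fragments:
  941 − 0 = 941 bp
  1545 − 941 = 604 bp
  2563 − 1545 = 1018 bp
  3124 − 2563 = 561 bp
  3998 − 3124 = 874 bp
Sorted largest to smallest: 1018, 941, 874, 604, 561 bp.

1018, 941, 874, 604, 561 bp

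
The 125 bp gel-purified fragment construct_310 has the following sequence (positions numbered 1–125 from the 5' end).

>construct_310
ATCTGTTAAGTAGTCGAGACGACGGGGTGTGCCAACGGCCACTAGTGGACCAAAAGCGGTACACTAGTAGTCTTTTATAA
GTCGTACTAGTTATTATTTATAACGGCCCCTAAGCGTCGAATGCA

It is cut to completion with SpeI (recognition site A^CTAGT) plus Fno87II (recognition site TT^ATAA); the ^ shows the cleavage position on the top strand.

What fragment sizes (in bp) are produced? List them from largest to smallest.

SpeI sites (ACTAGT) start at positions 41, 63, 86.
SpeI cuts after the first base of each site, so after positions 41, 63, 86.
Fno87II sites (TTATAA) start at positions 75, 98.
Fno87II cuts after base 2 of each site, so after positions 76, 99.
Combined cut positions: 41, 63, 76, 86, 99.
Linear molecule, 5 cuts → 6 fragments:
  1–41 → 41 bp
  42–63 → 22 bp
  64–76 → 13 bp
  77–86 → 10 bp
  87–99 → 13 bp
  100–125 → 26 bp
Sorted largest to smallest: 41, 26, 22, 13, 13, 10 bp.

41, 26, 22, 13, 13, 10 bp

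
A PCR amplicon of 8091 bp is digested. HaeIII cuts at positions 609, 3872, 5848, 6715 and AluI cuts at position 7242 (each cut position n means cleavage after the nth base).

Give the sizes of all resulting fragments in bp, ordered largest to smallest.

3263, 1976, 867, 849, 609, 527 bp

Combined cut positions (sorted): 609, 3872, 5848, 6715, 7242.
Linear molecule, 5 cuts → 6 fragments:
  609 − 0 = 609 bp
  3872 − 609 = 3263 bp
  5848 − 3872 = 1976 bp
  6715 − 5848 = 867 bp
  7242 − 6715 = 527 bp
  8091 − 7242 = 849 bp
Sorted largest to smallest: 3263, 1976, 867, 849, 609, 527 bp.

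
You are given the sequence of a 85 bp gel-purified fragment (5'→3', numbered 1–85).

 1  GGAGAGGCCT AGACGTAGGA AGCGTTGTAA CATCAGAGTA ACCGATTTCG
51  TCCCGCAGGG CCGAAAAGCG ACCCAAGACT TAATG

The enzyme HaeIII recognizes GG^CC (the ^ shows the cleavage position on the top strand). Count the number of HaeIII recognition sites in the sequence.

2

GGCC occurs starting at positions 6, 59.
HaeIII cuts at 2 sites.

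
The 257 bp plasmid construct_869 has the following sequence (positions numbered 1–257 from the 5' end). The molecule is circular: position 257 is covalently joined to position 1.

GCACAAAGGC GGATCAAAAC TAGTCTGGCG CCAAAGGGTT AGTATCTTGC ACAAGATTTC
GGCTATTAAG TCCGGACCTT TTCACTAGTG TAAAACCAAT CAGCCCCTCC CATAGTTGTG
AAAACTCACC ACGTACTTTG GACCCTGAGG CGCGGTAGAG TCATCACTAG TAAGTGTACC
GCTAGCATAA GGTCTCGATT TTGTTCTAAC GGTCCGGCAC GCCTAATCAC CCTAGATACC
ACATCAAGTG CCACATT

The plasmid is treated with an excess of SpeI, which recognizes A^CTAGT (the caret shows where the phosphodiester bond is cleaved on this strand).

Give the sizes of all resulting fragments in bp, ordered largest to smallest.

SpeI sites (ACTAGT) start at positions 19, 84, 166.
SpeI cuts after the first base of each site, so after positions 19, 84, 166.
Circular molecule, 3 cuts → 3 fragments:
  20–84 → 65 bp
  85–166 → 82 bp
  167–257 then 1–19 → 91 + 19 = 110 bp
Sorted largest to smallest: 110, 82, 65 bp.

110, 82, 65 bp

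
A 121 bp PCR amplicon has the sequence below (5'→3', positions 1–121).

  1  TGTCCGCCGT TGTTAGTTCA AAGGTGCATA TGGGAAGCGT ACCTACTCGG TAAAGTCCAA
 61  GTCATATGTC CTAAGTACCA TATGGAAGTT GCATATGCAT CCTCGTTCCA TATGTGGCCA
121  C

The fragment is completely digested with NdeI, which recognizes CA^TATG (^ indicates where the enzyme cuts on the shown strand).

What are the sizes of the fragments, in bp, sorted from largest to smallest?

36, 28, 17, 16, 13, 11 bp

NdeI sites (CATATG) start at positions 27, 63, 79, 92, 109.
NdeI cuts after base 2 of each site, so after positions 28, 64, 80, 93, 110.
Linear molecule, 5 cuts → 6 fragments:
  1–28 → 28 bp
  29–64 → 36 bp
  65–80 → 16 bp
  81–93 → 13 bp
  94–110 → 17 bp
  111–121 → 11 bp
Sorted largest to smallest: 36, 28, 17, 16, 13, 11 bp.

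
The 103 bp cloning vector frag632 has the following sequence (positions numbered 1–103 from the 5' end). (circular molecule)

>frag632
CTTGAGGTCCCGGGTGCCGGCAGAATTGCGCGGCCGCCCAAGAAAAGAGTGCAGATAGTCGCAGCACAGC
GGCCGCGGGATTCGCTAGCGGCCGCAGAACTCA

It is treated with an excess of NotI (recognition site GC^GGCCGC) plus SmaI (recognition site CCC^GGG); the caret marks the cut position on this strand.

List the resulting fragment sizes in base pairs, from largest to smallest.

39, 25, 20, 19 bp

NotI sites (GCGGCCGC) start at positions 30, 69, 88.
NotI cuts after base 2 of each site, so after positions 31, 70, 89.
The SmaI site (CCCGGG) starts at position 9.
SmaI cuts after base 3 of each site, so after position 11.
Combined cut positions: 11, 31, 70, 89.
Circular molecule, 4 cuts → 4 fragments:
  12–31 → 20 bp
  32–70 → 39 bp
  71–89 → 19 bp
  90–103 then 1–11 → 14 + 11 = 25 bp
Sorted largest to smallest: 39, 25, 20, 19 bp.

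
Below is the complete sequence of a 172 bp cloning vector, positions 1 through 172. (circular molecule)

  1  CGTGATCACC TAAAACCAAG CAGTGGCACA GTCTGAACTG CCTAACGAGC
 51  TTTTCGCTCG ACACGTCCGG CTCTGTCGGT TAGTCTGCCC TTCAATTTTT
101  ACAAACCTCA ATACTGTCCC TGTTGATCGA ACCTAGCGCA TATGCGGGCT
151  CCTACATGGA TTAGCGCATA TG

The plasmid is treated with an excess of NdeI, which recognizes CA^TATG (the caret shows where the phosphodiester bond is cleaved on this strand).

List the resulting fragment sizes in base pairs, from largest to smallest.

144, 28 bp

NdeI sites (CATATG) start at positions 139, 167.
NdeI cuts after base 2 of each site, so after positions 140, 168.
Circular molecule, 2 cuts → 2 fragments:
  141–168 → 28 bp
  169–172 then 1–140 → 4 + 140 = 144 bp
Sorted largest to smallest: 144, 28 bp.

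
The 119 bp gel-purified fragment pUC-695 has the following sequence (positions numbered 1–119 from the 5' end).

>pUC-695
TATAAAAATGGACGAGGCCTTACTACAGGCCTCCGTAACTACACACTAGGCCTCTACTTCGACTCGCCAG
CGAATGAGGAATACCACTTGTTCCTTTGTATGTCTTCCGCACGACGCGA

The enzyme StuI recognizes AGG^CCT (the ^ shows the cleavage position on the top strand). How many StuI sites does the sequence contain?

AGGCCT occurs starting at positions 15, 27, 48.
StuI cuts at 3 sites.

3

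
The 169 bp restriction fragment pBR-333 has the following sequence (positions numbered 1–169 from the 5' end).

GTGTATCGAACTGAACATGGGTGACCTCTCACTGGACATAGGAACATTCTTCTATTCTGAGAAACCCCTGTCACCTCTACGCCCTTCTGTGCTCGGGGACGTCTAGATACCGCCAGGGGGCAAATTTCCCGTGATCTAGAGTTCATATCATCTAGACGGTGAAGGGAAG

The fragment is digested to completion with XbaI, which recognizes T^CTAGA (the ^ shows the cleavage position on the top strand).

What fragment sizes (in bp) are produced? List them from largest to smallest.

102, 33, 18, 16 bp

XbaI sites (TCTAGA) start at positions 102, 135, 151.
XbaI cuts after the first base of each site, so after positions 102, 135, 151.
Linear molecule, 3 cuts → 4 fragments:
  1–102 → 102 bp
  103–135 → 33 bp
  136–151 → 16 bp
  152–169 → 18 bp
Sorted largest to smallest: 102, 33, 18, 16 bp.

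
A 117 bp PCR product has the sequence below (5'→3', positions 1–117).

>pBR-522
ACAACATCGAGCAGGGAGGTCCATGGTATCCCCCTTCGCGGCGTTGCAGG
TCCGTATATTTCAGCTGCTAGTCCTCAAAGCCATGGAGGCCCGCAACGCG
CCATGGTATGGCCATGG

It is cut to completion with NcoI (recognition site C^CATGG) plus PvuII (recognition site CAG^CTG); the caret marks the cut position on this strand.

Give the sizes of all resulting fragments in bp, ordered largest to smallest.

43, 21, 20, 17, 11, 5 bp

NcoI sites (CCATGG) start at positions 21, 81, 101, 112.
NcoI cuts after the first base of each site, so after positions 21, 81, 101, 112.
The PvuII site (CAGCTG) starts at position 62.
PvuII cuts after base 3 of each site, so after position 64.
Combined cut positions: 21, 64, 81, 101, 112.
Linear molecule, 5 cuts → 6 fragments:
  1–21 → 21 bp
  22–64 → 43 bp
  65–81 → 17 bp
  82–101 → 20 bp
  102–112 → 11 bp
  113–117 → 5 bp
Sorted largest to smallest: 43, 21, 20, 17, 11, 5 bp.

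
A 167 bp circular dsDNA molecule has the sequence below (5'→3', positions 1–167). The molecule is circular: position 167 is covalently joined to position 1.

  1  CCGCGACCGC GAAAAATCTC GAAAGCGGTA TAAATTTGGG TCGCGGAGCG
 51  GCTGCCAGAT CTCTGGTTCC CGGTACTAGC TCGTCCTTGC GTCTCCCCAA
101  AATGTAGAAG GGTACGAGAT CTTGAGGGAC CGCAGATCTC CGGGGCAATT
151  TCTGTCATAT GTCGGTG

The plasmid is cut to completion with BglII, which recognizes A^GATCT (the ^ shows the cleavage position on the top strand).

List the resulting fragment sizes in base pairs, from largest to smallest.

90, 60, 17 bp

BglII sites (AGATCT) start at positions 57, 117, 134.
BglII cuts after the first base of each site, so after positions 57, 117, 134.
Circular molecule, 3 cuts → 3 fragments:
  58–117 → 60 bp
  118–134 → 17 bp
  135–167 then 1–57 → 33 + 57 = 90 bp
Sorted largest to smallest: 90, 60, 17 bp.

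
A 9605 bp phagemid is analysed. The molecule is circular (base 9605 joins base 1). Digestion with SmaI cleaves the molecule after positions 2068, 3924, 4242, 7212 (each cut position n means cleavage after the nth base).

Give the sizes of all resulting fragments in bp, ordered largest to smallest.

Circular molecule, 4 cuts → 4 fragments:
  3924 − 2068 = 1856 bp
  4242 − 3924 = 318 bp
  7212 − 4242 = 2970 bp
  wrap: 9605 − 7212 + 2068 = 4461 bp
Sorted largest to smallest: 4461, 2970, 1856, 318 bp.

4461, 2970, 1856, 318 bp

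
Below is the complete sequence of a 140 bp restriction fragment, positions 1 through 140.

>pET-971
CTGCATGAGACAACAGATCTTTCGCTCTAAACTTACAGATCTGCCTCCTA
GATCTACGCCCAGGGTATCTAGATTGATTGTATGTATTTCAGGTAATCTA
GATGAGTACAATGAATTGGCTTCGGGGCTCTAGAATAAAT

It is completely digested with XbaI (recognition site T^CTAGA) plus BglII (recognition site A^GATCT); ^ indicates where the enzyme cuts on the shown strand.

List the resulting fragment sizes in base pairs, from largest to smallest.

32, 29, 22, 18, 15, 13, 11 bp

XbaI sites (TCTAGA) start at positions 68, 97, 129.
XbaI cuts after the first base of each site, so after positions 68, 97, 129.
BglII sites (AGATCT) start at positions 15, 37, 50.
BglII cuts after the first base of each site, so after positions 15, 37, 50.
Combined cut positions: 15, 37, 50, 68, 97, 129.
Linear molecule, 6 cuts → 7 fragments:
  1–15 → 15 bp
  16–37 → 22 bp
  38–50 → 13 bp
  51–68 → 18 bp
  69–97 → 29 bp
  98–129 → 32 bp
  130–140 → 11 bp
Sorted largest to smallest: 32, 29, 22, 18, 15, 13, 11 bp.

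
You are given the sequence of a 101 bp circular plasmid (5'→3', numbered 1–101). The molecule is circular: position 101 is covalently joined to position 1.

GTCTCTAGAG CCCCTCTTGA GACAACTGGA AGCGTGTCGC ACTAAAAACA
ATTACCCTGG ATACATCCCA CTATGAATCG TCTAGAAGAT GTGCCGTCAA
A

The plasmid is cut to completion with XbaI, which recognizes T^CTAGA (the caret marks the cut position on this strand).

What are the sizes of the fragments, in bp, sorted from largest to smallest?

77, 24 bp

XbaI sites (TCTAGA) start at positions 4, 81.
XbaI cuts after the first base of each site, so after positions 4, 81.
Circular molecule, 2 cuts → 2 fragments:
  5–81 → 77 bp
  82–101 then 1–4 → 20 + 4 = 24 bp
Sorted largest to smallest: 77, 24 bp.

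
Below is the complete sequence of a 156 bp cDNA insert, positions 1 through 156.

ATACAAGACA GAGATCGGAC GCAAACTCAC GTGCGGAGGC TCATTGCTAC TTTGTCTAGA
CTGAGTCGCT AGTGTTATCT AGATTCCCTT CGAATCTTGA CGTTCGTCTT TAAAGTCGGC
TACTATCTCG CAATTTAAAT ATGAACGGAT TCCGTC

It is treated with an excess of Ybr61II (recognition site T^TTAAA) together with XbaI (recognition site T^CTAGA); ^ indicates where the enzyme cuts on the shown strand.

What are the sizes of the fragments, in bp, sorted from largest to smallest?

55, 31, 25, 23, 22 bp

Ybr61II sites (TTTAAA) start at positions 109, 134.
Ybr61II cuts after the first base of each site, so after positions 109, 134.
XbaI sites (TCTAGA) start at positions 55, 78.
XbaI cuts after the first base of each site, so after positions 55, 78.
Combined cut positions: 55, 78, 109, 134.
Linear molecule, 4 cuts → 5 fragments:
  1–55 → 55 bp
  56–78 → 23 bp
  79–109 → 31 bp
  110–134 → 25 bp
  135–156 → 22 bp
Sorted largest to smallest: 55, 31, 25, 23, 22 bp.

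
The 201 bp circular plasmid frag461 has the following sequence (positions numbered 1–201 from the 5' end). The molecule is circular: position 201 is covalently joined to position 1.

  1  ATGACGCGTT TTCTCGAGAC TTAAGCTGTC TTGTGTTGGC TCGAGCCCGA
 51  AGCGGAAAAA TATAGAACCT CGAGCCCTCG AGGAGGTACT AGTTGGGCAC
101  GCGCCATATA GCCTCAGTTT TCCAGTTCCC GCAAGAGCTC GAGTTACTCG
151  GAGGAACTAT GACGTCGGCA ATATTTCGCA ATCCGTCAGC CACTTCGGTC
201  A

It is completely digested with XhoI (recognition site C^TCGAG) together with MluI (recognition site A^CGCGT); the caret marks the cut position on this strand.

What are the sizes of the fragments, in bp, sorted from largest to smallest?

67, 61, 29, 27, 9, 8 bp

XhoI sites (CTCGAG) start at positions 13, 40, 69, 77, 138.
XhoI cuts after the first base of each site, so after positions 13, 40, 69, 77, 138.
The MluI site (ACGCGT) starts at position 4.
MluI cuts after the first base of each site, so after position 4.
Combined cut positions: 4, 13, 40, 69, 77, 138.
Circular molecule, 6 cuts → 6 fragments:
  5–13 → 9 bp
  14–40 → 27 bp
  41–69 → 29 bp
  70–77 → 8 bp
  78–138 → 61 bp
  139–201 then 1–4 → 63 + 4 = 67 bp
Sorted largest to smallest: 67, 61, 29, 27, 9, 8 bp.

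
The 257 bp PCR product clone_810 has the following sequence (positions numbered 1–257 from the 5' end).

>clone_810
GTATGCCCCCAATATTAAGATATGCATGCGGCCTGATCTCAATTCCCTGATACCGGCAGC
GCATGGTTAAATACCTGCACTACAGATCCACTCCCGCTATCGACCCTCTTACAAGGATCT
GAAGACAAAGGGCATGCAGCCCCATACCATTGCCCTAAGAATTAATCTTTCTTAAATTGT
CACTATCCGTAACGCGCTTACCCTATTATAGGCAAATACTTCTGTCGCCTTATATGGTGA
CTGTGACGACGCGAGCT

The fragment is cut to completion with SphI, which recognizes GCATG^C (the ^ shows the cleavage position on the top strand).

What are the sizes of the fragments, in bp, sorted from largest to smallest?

121, 108, 28 bp

SphI sites (GCATGC) start at positions 24, 132.
SphI cuts after base 5 of each site (before the last base), so after positions 28, 136.
Linear molecule, 2 cuts → 3 fragments:
  1–28 → 28 bp
  29–136 → 108 bp
  137–257 → 121 bp
Sorted largest to smallest: 121, 108, 28 bp.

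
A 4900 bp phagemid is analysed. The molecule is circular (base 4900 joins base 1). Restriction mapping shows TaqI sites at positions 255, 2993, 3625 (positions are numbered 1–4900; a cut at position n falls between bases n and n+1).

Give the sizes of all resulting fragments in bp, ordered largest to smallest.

Circular molecule, 3 cuts → 3 fragments:
  2993 − 255 = 2738 bp
  3625 − 2993 = 632 bp
  wrap: 4900 − 3625 + 255 = 1530 bp
Sorted largest to smallest: 2738, 1530, 632 bp.

2738, 1530, 632 bp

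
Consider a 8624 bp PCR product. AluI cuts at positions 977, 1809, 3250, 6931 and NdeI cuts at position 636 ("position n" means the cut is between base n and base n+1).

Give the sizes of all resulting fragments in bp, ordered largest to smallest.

3681, 1693, 1441, 832, 636, 341 bp

Combined cut positions (sorted): 636, 977, 1809, 3250, 6931.
Linear molecule, 5 cuts → 6 fragments:
  636 − 0 = 636 bp
  977 − 636 = 341 bp
  1809 − 977 = 832 bp
  3250 − 1809 = 1441 bp
  6931 − 3250 = 3681 bp
  8624 − 6931 = 1693 bp
Sorted largest to smallest: 3681, 1693, 1441, 832, 636, 341 bp.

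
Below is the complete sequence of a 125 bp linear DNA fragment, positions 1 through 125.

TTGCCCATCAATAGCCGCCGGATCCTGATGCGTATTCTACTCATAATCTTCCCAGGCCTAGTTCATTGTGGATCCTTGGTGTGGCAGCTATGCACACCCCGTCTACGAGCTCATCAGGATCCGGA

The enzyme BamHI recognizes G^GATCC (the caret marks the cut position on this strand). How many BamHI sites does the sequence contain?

3

GGATCC occurs starting at positions 20, 70, 117.
BamHI cuts at 3 sites.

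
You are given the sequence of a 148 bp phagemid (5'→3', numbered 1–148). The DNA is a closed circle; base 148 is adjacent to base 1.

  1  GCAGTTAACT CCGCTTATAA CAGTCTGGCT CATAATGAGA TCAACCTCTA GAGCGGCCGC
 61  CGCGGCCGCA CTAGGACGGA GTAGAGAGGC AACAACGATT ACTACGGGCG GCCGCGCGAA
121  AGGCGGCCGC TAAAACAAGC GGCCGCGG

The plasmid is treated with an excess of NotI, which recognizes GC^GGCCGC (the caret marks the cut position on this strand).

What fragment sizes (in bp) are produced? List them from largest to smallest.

NotI sites (GCGGCCGC) start at positions 53, 62, 108, 123, 139.
NotI cuts after base 2 of each site, so after positions 54, 63, 109, 124, 140.
Circular molecule, 5 cuts → 5 fragments:
  55–63 → 9 bp
  64–109 → 46 bp
  110–124 → 15 bp
  125–140 → 16 bp
  141–148 then 1–54 → 8 + 54 = 62 bp
Sorted largest to smallest: 62, 46, 16, 15, 9 bp.

62, 46, 16, 15, 9 bp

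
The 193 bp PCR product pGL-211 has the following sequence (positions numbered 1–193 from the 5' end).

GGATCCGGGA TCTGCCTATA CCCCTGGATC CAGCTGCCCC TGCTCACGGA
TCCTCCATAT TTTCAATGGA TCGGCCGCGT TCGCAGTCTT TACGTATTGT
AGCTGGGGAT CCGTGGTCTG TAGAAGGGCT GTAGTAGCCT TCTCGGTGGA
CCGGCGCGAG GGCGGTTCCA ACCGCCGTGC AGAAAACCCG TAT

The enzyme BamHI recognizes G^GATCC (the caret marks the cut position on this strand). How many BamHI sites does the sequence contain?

GGATCC occurs starting at positions 1, 26, 48, 107.
BamHI cuts at 4 sites.

4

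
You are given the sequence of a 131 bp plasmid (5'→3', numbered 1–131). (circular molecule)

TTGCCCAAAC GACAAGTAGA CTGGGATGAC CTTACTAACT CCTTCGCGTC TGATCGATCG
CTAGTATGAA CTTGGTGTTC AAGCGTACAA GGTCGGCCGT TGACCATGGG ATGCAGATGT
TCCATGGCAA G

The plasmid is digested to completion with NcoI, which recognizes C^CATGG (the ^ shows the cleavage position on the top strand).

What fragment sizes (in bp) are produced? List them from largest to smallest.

NcoI sites (CCATGG) start at positions 104, 122.
NcoI cuts after the first base of each site, so after positions 104, 122.
Circular molecule, 2 cuts → 2 fragments:
  105–122 → 18 bp
  123–131 then 1–104 → 9 + 104 = 113 bp
Sorted largest to smallest: 113, 18 bp.

113, 18 bp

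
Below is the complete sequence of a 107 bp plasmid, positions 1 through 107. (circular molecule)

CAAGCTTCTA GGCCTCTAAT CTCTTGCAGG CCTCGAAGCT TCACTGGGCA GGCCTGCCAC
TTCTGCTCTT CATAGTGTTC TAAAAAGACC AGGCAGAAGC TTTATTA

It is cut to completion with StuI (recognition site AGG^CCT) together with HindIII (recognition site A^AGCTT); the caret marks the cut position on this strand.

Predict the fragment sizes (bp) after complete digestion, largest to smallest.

StuI sites (AGGCCT) start at positions 10, 28, 50.
StuI cuts after base 3 of each site, so after positions 12, 30, 52.
HindIII sites (AAGCTT) start at positions 2, 36, 97.
HindIII cuts after the first base of each site, so after positions 2, 36, 97.
Combined cut positions: 2, 12, 30, 36, 52, 97.
Circular molecule, 6 cuts → 6 fragments:
  3–12 → 10 bp
  13–30 → 18 bp
  31–36 → 6 bp
  37–52 → 16 bp
  53–97 → 45 bp
  98–107 then 1–2 → 10 + 2 = 12 bp
Sorted largest to smallest: 45, 18, 16, 12, 10, 6 bp.

45, 18, 16, 12, 10, 6 bp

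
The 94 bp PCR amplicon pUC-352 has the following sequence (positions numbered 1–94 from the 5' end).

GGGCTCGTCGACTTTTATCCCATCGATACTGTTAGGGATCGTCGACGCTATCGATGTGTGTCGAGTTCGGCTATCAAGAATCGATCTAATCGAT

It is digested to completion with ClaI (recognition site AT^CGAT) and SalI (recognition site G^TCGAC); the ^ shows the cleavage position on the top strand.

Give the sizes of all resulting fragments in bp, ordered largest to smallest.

30, 18, 16, 10, 9, 7, 4 bp

ClaI sites (ATCGAT) start at positions 22, 50, 80, 89.
ClaI cuts after base 2 of each site, so after positions 23, 51, 81, 90.
SalI sites (GTCGAC) start at positions 7, 41.
SalI cuts after the first base of each site, so after positions 7, 41.
Combined cut positions: 7, 23, 41, 51, 81, 90.
Linear molecule, 6 cuts → 7 fragments:
  1–7 → 7 bp
  8–23 → 16 bp
  24–41 → 18 bp
  42–51 → 10 bp
  52–81 → 30 bp
  82–90 → 9 bp
  91–94 → 4 bp
Sorted largest to smallest: 30, 18, 16, 10, 9, 7, 4 bp.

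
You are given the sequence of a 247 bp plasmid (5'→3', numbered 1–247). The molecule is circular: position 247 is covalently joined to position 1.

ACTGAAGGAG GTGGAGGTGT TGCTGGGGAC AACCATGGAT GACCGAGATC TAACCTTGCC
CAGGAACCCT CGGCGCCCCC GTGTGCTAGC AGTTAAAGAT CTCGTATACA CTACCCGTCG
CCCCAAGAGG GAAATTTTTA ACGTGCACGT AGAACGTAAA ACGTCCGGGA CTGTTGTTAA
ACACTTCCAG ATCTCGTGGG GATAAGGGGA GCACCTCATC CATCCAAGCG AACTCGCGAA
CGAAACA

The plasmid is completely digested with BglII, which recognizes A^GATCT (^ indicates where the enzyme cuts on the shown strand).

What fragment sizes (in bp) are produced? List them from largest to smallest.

BglII sites (AGATCT) start at positions 46, 97, 189.
BglII cuts after the first base of each site, so after positions 46, 97, 189.
Circular molecule, 3 cuts → 3 fragments:
  47–97 → 51 bp
  98–189 → 92 bp
  190–247 then 1–46 → 58 + 46 = 104 bp
Sorted largest to smallest: 104, 92, 51 bp.

104, 92, 51 bp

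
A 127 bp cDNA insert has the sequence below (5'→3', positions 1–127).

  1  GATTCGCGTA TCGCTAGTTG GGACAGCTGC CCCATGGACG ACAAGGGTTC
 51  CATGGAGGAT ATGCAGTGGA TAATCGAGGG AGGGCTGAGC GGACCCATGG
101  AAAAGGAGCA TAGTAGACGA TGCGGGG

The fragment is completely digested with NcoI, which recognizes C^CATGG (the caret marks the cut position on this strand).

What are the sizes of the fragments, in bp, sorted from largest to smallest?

45, 32, 32, 18 bp

NcoI sites (CCATGG) start at positions 32, 50, 95.
NcoI cuts after the first base of each site, so after positions 32, 50, 95.
Linear molecule, 3 cuts → 4 fragments:
  1–32 → 32 bp
  33–50 → 18 bp
  51–95 → 45 bp
  96–127 → 32 bp
Sorted largest to smallest: 45, 32, 32, 18 bp.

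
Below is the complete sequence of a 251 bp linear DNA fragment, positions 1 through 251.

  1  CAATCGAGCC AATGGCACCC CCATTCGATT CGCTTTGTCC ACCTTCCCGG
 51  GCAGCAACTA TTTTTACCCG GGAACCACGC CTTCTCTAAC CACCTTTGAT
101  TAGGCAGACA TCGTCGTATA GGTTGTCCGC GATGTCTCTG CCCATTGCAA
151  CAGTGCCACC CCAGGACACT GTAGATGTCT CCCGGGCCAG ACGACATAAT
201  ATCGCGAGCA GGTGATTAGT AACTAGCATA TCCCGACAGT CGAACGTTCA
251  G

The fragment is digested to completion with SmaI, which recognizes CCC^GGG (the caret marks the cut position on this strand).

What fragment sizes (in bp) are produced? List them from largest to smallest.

SmaI sites (CCCGGG) start at positions 46, 67, 181.
SmaI cuts after base 3 of each site, so after positions 48, 69, 183.
Linear molecule, 3 cuts → 4 fragments:
  1–48 → 48 bp
  49–69 → 21 bp
  70–183 → 114 bp
  184–251 → 68 bp
Sorted largest to smallest: 114, 68, 48, 21 bp.

114, 68, 48, 21 bp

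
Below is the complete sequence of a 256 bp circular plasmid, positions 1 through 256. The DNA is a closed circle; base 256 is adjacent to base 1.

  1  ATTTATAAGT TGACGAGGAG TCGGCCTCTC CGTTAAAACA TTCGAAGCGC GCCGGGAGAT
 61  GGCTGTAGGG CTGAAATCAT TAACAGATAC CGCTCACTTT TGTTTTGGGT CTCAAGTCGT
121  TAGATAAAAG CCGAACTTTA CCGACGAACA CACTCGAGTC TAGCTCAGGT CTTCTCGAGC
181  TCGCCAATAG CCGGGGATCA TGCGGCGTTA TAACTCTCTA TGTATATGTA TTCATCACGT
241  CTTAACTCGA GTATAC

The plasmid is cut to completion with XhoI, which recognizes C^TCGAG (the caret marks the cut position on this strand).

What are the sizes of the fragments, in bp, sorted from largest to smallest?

163, 72, 21 bp

XhoI sites (CTCGAG) start at positions 153, 174, 246.
XhoI cuts after the first base of each site, so after positions 153, 174, 246.
Circular molecule, 3 cuts → 3 fragments:
  154–174 → 21 bp
  175–246 → 72 bp
  247–256 then 1–153 → 10 + 153 = 163 bp
Sorted largest to smallest: 163, 72, 21 bp.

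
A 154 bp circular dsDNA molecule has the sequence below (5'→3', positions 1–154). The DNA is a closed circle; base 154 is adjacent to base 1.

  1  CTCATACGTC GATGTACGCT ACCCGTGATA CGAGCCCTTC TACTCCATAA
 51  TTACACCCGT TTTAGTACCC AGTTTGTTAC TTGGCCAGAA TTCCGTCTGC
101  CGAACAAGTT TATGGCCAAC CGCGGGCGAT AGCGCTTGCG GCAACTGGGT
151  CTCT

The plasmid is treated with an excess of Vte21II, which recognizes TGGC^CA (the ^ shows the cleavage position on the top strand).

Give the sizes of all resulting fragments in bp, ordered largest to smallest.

Vte21II sites (TGGCCA) start at positions 82, 113.
Vte21II cuts after base 4 of each site, so after positions 85, 116.
Circular molecule, 2 cuts → 2 fragments:
  86–116 → 31 bp
  117–154 then 1–85 → 38 + 85 = 123 bp
Sorted largest to smallest: 123, 31 bp.

123, 31 bp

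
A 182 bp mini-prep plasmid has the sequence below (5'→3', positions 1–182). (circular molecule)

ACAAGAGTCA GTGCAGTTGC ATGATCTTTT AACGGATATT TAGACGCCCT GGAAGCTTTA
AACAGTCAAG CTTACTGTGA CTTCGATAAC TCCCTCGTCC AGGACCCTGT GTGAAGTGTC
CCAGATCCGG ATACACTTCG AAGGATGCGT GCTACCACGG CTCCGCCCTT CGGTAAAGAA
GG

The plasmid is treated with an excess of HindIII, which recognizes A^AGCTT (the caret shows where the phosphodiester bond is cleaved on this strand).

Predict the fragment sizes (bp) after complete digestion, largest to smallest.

167, 15 bp

HindIII sites (AAGCTT) start at positions 53, 68.
HindIII cuts after the first base of each site, so after positions 53, 68.
Circular molecule, 2 cuts → 2 fragments:
  54–68 → 15 bp
  69–182 then 1–53 → 114 + 53 = 167 bp
Sorted largest to smallest: 167, 15 bp.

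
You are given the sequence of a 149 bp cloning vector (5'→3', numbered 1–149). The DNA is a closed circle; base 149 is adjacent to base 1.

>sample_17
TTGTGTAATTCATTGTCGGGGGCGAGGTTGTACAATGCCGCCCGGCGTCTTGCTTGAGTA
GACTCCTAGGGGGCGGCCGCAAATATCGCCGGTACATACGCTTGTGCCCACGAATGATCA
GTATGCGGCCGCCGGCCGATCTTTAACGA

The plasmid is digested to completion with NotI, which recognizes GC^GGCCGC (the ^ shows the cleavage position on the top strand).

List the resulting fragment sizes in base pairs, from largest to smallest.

97, 52 bp

NotI sites (GCGGCCGC) start at positions 73, 125.
NotI cuts after base 2 of each site, so after positions 74, 126.
Circular molecule, 2 cuts → 2 fragments:
  75–126 → 52 bp
  127–149 then 1–74 → 23 + 74 = 97 bp
Sorted largest to smallest: 97, 52 bp.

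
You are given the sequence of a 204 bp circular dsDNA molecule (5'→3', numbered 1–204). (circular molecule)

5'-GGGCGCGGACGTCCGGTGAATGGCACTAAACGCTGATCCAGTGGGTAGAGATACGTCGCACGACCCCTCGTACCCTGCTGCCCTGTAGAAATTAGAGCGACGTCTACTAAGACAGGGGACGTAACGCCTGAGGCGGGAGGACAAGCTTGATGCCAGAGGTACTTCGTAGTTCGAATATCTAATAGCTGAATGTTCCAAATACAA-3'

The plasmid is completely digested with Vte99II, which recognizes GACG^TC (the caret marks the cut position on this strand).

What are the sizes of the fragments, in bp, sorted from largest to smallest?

Vte99II sites (GACGTC) start at positions 8, 99.
Vte99II cuts after base 4 of each site, so after positions 11, 102.
Circular molecule, 2 cuts → 2 fragments:
  12–102 → 91 bp
  103–204 then 1–11 → 102 + 11 = 113 bp
Sorted largest to smallest: 113, 91 bp.

113, 91 bp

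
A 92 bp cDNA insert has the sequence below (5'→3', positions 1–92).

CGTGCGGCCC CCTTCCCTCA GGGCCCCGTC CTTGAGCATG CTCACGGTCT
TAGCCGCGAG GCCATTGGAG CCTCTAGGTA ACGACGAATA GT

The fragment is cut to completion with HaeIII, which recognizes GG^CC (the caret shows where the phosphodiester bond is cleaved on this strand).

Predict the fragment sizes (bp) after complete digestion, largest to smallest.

HaeIII sites (GGCC) start at positions 6, 22, 60.
HaeIII cuts after base 2 of each site, so after positions 7, 23, 61.
Linear molecule, 3 cuts → 4 fragments:
  1–7 → 7 bp
  8–23 → 16 bp
  24–61 → 38 bp
  62–92 → 31 bp
Sorted largest to smallest: 38, 31, 16, 7 bp.

38, 31, 16, 7 bp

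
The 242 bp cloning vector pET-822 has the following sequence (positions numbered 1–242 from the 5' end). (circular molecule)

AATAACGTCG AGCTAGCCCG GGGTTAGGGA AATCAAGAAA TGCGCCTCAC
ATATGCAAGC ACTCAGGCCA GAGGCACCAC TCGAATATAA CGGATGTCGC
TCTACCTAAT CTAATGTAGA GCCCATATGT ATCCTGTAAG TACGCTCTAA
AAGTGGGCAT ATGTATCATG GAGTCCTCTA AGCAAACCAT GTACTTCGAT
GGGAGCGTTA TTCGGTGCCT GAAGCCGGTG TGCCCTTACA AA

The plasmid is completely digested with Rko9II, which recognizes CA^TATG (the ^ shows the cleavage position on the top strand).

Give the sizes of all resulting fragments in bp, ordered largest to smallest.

Rko9II sites (CATATG) start at positions 50, 124, 158.
Rko9II cuts after base 2 of each site, so after positions 51, 125, 159.
Circular molecule, 3 cuts → 3 fragments:
  52–125 → 74 bp
  126–159 → 34 bp
  160–242 then 1–51 → 83 + 51 = 134 bp
Sorted largest to smallest: 134, 74, 34 bp.

134, 74, 34 bp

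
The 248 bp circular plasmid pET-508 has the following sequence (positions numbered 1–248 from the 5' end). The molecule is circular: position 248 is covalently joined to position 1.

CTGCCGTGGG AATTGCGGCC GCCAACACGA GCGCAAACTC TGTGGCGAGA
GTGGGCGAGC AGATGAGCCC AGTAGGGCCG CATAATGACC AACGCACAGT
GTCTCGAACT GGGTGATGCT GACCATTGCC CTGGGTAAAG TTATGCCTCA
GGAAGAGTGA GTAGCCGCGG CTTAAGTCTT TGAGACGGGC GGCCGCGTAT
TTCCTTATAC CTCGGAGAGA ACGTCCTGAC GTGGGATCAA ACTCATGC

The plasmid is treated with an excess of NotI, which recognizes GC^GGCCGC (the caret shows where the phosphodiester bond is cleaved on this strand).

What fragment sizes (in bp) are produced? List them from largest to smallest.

NotI sites (GCGGCCGC) start at positions 15, 189.
NotI cuts after base 2 of each site, so after positions 16, 190.
Circular molecule, 2 cuts → 2 fragments:
  17–190 → 174 bp
  191–248 then 1–16 → 58 + 16 = 74 bp
Sorted largest to smallest: 174, 74 bp.

174, 74 bp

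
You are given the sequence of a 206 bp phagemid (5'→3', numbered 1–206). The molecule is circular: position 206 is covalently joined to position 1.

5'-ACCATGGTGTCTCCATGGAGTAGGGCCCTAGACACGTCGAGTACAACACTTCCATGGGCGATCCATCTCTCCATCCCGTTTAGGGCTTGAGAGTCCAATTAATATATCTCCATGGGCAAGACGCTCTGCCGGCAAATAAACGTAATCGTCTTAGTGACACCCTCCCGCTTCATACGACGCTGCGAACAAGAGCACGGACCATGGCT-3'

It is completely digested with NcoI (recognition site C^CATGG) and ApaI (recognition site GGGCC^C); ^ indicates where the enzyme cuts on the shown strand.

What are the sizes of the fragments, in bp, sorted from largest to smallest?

89, 58, 25, 14, 11, 9 bp

NcoI sites (CCATGG) start at positions 2, 13, 52, 110, 199.
NcoI cuts after the first base of each site, so after positions 2, 13, 52, 110, 199.
The ApaI site (GGGCCC) starts at position 23.
ApaI cuts after base 5 of each site (before the last base), so after position 27.
Combined cut positions: 2, 13, 27, 52, 110, 199.
Circular molecule, 6 cuts → 6 fragments:
  3–13 → 11 bp
  14–27 → 14 bp
  28–52 → 25 bp
  53–110 → 58 bp
  111–199 → 89 bp
  200–206 then 1–2 → 7 + 2 = 9 bp
Sorted largest to smallest: 89, 58, 25, 14, 11, 9 bp.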